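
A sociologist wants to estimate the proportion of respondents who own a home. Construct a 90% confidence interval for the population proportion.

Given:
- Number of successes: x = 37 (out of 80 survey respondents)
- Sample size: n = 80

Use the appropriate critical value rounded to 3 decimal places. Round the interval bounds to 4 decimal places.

Sample proportion: p̂ = 37/80 = 0.462500

Check conditions for normal approximation:
  np̂ = 37 ≥ 10 ✓
  n(1-p̂) = 43 ≥ 10 ✓

The sample is large enough, so use a z-interval (normal approximation) for the proportion.

For 90% confidence, z* = 1.645 (from standard normal table)

Standard error: SE = √(p̂(1-p̂)/n) = √(0.462500×0.537500/80) = 0.05574425

Margin of error: E = z* × SE = 1.645 × 0.05574425 = 0.091699

Z-interval: p̂ ± E = 0.462500 ± 0.091699 = (0.370801, 0.554199)

Rounded to 4 decimal places:

(0.3708, 0.5542)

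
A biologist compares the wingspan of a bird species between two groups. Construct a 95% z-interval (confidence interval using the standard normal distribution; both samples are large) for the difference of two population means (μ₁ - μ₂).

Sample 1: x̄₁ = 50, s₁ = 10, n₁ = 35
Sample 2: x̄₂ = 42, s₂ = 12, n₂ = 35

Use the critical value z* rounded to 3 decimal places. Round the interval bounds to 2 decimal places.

Both samples are large (n₁ = 35 ≥ 30, n₂ = 35 ≥ 30), so a z-interval for the difference of means applies.

Point estimate: x̄₁ - x̄₂ = 50 - 42 = 8

Standard error: SE = √(s₁²/n₁ + s₂²/n₂)
= √(10²/35 + 12²/35)
= √(2.857143 + 4.114286)
= 2.640346

For 95% confidence, z* = 1.96 (from standard normal table)
Margin of error: E = z* × SE = 1.96 × 2.640346 = 5.1751

Z-interval: (x̄₁ - x̄₂) ± E = 8 ± 5.1751 = (2.8249, 13.1751)

Rounded to 2 decimal places:

(2.82, 13.18)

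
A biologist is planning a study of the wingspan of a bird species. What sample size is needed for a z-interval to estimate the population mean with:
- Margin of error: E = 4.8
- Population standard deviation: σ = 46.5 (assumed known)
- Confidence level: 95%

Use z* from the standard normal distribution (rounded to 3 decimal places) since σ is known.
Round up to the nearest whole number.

Using z* since population σ is known (z-interval formula).

For 95% confidence, z* = 1.96 (from standard normal table)

Sample size formula for z-interval: n = (z*σ/E)²

n = (1.96 × 46.5 / 4.8)²
  = (18.987500)²
  = 360.5252

Round up to the nearest whole number: n = 361

361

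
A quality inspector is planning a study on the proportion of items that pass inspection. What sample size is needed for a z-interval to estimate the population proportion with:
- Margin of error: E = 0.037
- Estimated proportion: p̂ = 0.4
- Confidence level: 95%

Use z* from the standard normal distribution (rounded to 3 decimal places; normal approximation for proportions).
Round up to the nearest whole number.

Using z* for proportion z-interval (normal approximation).

For 95% confidence, z* = 1.96 (from standard normal table)

Sample size formula for proportion z-interval: n = z*²p̂(1-p̂)/E²

n = 1.96² × 0.4 × 0.6 / 0.037²
  = 3.8416 × 0.24 / 0.001369
  = 673.4726

Round up to the nearest whole number: n = 674

674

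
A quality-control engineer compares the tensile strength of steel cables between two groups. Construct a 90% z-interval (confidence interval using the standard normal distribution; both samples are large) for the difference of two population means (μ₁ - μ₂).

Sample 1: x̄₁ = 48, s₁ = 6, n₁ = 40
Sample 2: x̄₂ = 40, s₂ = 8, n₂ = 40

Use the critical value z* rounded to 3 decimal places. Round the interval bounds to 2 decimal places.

Both samples are large (n₁ = 40 ≥ 30, n₂ = 40 ≥ 30), so a z-interval for the difference of means applies.

Point estimate: x̄₁ - x̄₂ = 48 - 40 = 8

Standard error: SE = √(s₁²/n₁ + s₂²/n₂)
= √(6²/40 + 8²/40)
= √(0.900000 + 1.600000)
= 1.581139

For 90% confidence, z* = 1.645 (from standard normal table)
Margin of error: E = z* × SE = 1.645 × 1.581139 = 2.6010

Z-interval: (x̄₁ - x̄₂) ± E = 8 ± 2.6010 = (5.3990, 10.6010)

Rounded to 2 decimal places:

(5.40, 10.60)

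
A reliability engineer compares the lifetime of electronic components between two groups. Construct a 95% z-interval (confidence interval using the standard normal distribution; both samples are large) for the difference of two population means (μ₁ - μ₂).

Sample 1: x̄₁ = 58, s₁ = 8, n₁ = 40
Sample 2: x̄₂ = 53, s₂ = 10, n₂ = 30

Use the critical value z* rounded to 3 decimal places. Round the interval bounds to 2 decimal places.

Both samples are large (n₁ = 40 ≥ 30, n₂ = 30 ≥ 30), so a z-interval for the difference of means applies.

Point estimate: x̄₁ - x̄₂ = 58 - 53 = 5

Standard error: SE = √(s₁²/n₁ + s₂²/n₂)
= √(8²/40 + 10²/30)
= √(1.600000 + 3.333333)
= 2.221111

For 95% confidence, z* = 1.96 (from standard normal table)
Margin of error: E = z* × SE = 1.96 × 2.221111 = 4.3534

Z-interval: (x̄₁ - x̄₂) ± E = 5 ± 4.3534 = (0.6466, 9.3534)

Rounded to 2 decimal places:

(0.65, 9.35)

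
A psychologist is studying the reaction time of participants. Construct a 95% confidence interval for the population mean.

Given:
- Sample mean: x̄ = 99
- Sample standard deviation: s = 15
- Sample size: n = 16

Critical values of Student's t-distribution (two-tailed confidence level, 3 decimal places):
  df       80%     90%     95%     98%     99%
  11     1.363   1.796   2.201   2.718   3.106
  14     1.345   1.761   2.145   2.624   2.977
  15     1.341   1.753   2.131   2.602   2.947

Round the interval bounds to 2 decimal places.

The population standard deviation σ is unknown (only the sample standard deviation s is given), so use a t-interval with df = n - 1 = 16 - 1 = 15.

For 95% confidence with df = 15, t* = 2.131 (from t-table)

Standard error: SE = s/√n = 15/√16 = 3.750000

Margin of error: E = t* × SE = 2.131 × 3.750000 = 7.9912

T-interval: x̄ ± E = 99 ± 7.9912 = (91.0088, 106.9912)

Rounded to 2 decimal places:

(91.01, 106.99)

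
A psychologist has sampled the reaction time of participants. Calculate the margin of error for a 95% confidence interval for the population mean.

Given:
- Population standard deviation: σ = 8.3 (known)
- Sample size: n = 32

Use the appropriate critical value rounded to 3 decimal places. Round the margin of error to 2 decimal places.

The population standard deviation σ is known, so use the z-interval margin of error formula.

For 95% confidence, z* = 1.96 (from standard normal table)

Margin of error formula for z-interval: E = z* × σ/√n

E = 1.96 × 8.3/√32
  = 1.96 × 1.467247
  = 2.8758

Rounded to 2 decimal places:

2.88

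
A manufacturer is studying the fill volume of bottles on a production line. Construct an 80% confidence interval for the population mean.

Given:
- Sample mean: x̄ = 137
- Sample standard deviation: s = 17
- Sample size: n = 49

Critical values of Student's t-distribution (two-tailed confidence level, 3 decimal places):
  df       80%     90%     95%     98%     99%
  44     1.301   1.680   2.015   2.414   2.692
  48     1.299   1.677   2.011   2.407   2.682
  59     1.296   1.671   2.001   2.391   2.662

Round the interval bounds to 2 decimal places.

The population standard deviation σ is unknown (only the sample standard deviation s is given), so use a t-interval with df = n - 1 = 49 - 1 = 48.

For 80% confidence with df = 48, t* = 1.299 (from t-table)

Standard error: SE = s/√n = 17/√49 = 2.428571

Margin of error: E = t* × SE = 1.299 × 2.428571 = 3.1547

T-interval: x̄ ± E = 137 ± 3.1547 = (133.8453, 140.1547)

Rounded to 2 decimal places:

(133.85, 140.15)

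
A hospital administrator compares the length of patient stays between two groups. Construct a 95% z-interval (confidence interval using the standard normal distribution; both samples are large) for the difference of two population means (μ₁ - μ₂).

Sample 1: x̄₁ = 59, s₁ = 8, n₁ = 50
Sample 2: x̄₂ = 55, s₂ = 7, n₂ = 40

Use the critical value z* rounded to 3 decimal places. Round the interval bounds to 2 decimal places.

Both samples are large (n₁ = 50 ≥ 30, n₂ = 40 ≥ 30), so a z-interval for the difference of means applies.

Point estimate: x̄₁ - x̄₂ = 59 - 55 = 4

Standard error: SE = √(s₁²/n₁ + s₂²/n₂)
= √(8²/50 + 7²/40)
= √(1.280000 + 1.225000)
= 1.582719

For 95% confidence, z* = 1.96 (from standard normal table)
Margin of error: E = z* × SE = 1.96 × 1.582719 = 3.1021

Z-interval: (x̄₁ - x̄₂) ± E = 4 ± 3.1021 = (0.8979, 7.1021)

Rounded to 2 decimal places:

(0.90, 7.10)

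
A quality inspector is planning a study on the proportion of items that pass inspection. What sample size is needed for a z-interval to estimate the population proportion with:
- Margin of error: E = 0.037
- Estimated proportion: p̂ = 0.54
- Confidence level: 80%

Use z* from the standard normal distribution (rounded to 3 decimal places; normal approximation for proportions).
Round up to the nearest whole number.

Using z* for proportion z-interval (normal approximation).

For 80% confidence, z* = 1.282 (from standard normal table)

Sample size formula for proportion z-interval: n = z*²p̂(1-p̂)/E²

n = 1.282² × 0.54 × 0.46 / 0.037²
  = 1.643524 × 0.2484 / 0.001369
  = 298.2114

Round up to the nearest whole number: n = 299

299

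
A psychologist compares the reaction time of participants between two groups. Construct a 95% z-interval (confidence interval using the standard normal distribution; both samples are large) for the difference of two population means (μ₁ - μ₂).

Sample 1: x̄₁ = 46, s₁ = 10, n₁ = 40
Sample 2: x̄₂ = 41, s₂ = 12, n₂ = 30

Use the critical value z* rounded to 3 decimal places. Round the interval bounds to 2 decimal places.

Both samples are large (n₁ = 40 ≥ 30, n₂ = 30 ≥ 30), so a z-interval for the difference of means applies.

Point estimate: x̄₁ - x̄₂ = 46 - 41 = 5

Standard error: SE = √(s₁²/n₁ + s₂²/n₂)
= √(10²/40 + 12²/30)
= √(2.500000 + 4.800000)
= 2.701851

For 95% confidence, z* = 1.96 (from standard normal table)
Margin of error: E = z* × SE = 1.96 × 2.701851 = 5.2956

Z-interval: (x̄₁ - x̄₂) ± E = 5 ± 5.2956 = (-0.2956, 10.2956)

Rounded to 2 decimal places:

(-0.30, 10.30)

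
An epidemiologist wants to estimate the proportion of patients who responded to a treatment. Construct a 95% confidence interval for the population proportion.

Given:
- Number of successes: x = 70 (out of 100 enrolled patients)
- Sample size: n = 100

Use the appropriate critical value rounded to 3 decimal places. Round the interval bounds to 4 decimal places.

Sample proportion: p̂ = 70/100 = 0.700000

Check conditions for normal approximation:
  np̂ = 70 ≥ 10 ✓
  n(1-p̂) = 30 ≥ 10 ✓

The sample is large enough, so use a z-interval (normal approximation) for the proportion.

For 95% confidence, z* = 1.96 (from standard normal table)

Standard error: SE = √(p̂(1-p̂)/n) = √(0.700000×0.300000/100) = 0.04582576

Margin of error: E = z* × SE = 1.96 × 0.04582576 = 0.089818

Z-interval: p̂ ± E = 0.700000 ± 0.089818 = (0.610182, 0.789818)

Rounded to 4 decimal places:

(0.6102, 0.7898)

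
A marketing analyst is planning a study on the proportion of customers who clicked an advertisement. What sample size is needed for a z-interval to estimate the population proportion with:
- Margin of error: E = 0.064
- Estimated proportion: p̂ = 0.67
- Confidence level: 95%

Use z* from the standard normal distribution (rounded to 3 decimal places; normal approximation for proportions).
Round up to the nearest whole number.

Using z* for proportion z-interval (normal approximation).

For 95% confidence, z* = 1.96 (from standard normal table)

Sample size formula for proportion z-interval: n = z*²p̂(1-p̂)/E²

n = 1.96² × 0.67 × 0.33 / 0.064²
  = 3.8416 × 0.2211 / 0.004096
  = 207.3676

Round up to the nearest whole number: n = 208

208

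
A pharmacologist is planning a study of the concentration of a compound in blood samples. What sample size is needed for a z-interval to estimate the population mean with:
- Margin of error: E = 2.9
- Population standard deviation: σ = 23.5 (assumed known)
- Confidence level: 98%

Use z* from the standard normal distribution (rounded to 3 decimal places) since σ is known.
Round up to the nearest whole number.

Using z* since population σ is known (z-interval formula).

For 98% confidence, z* = 2.326 (from standard normal table)

Sample size formula for z-interval: n = (z*σ/E)²

n = (2.326 × 23.5 / 2.9)²
  = (18.848621)²
  = 355.2705

Round up to the nearest whole number: n = 356

356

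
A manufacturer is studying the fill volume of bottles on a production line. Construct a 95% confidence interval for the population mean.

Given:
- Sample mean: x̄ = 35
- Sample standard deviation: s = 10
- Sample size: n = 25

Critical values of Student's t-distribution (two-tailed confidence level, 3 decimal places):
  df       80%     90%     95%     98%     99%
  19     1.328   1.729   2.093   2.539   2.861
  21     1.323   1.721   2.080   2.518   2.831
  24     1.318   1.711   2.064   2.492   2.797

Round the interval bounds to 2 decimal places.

The population standard deviation σ is unknown (only the sample standard deviation s is given), so use a t-interval with df = n - 1 = 25 - 1 = 24.

For 95% confidence with df = 24, t* = 2.064 (from t-table)

Standard error: SE = s/√n = 10/√25 = 2.000000

Margin of error: E = t* × SE = 2.064 × 2.000000 = 4.1280

T-interval: x̄ ± E = 35 ± 4.1280 = (30.8720, 39.1280)

Rounded to 2 decimal places:

(30.87, 39.13)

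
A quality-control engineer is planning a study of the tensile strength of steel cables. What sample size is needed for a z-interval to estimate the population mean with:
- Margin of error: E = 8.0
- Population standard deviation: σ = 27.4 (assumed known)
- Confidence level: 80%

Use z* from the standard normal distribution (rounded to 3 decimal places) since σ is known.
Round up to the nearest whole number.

Using z* since population σ is known (z-interval formula).

For 80% confidence, z* = 1.282 (from standard normal table)

Sample size formula for z-interval: n = (z*σ/E)²

n = (1.282 × 27.4 / 8.0)²
  = (4.390850)²
  = 19.2796

Round up to the nearest whole number: n = 20

20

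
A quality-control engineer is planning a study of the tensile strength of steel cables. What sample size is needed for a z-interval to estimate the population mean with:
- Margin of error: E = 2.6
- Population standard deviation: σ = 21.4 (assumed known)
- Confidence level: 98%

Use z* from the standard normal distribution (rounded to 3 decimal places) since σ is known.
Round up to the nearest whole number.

Using z* since population σ is known (z-interval formula).

For 98% confidence, z* = 2.326 (from standard normal table)

Sample size formula for z-interval: n = (z*σ/E)²

n = (2.326 × 21.4 / 2.6)²
  = (19.144769)²
  = 366.5222

Round up to the nearest whole number: n = 367

367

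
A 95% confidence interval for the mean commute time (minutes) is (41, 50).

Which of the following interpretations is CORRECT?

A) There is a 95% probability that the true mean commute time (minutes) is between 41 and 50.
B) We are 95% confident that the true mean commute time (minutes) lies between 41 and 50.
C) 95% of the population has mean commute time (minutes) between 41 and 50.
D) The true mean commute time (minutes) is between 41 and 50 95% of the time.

A confidence interval represents our confidence in the procedure, not a probability statement about the parameter.

Key concept: If we repeated this sampling process many times and computed a 95% CI each time, about 95% of those intervals would contain the true population parameter.

For this specific interval (41, 50):
- Midpoint (point estimate): 45.5
- Margin of error: 4.5

The correct interpretation is the one stating confidence that the true parameter lies in the interval — option B.

B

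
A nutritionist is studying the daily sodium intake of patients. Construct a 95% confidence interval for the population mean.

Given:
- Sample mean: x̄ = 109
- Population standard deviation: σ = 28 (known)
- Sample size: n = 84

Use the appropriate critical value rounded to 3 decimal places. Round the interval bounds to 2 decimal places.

The population standard deviation σ is known, so use a z-interval (standard normal critical value).

For 95% confidence, z* = 1.96 (from standard normal table)

Standard error: SE = σ/√n = 28/√84 = 3.055050

Margin of error: E = z* × SE = 1.96 × 3.055050 = 5.9879

Z-interval: x̄ ± E = 109 ± 5.9879 = (103.0121, 114.9879)

Rounded to 2 decimal places:

(103.01, 114.99)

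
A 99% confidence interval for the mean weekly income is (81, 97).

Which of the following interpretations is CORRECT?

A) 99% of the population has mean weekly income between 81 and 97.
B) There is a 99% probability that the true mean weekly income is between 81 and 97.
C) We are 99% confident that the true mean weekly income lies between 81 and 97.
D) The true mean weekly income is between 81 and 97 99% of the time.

A confidence interval represents our confidence in the procedure, not a probability statement about the parameter.

Key concept: If we repeated this sampling process many times and computed a 99% CI each time, about 99% of those intervals would contain the true population parameter.

For this specific interval (81, 97):
- Midpoint (point estimate): 89
- Margin of error: 8

The correct interpretation is the one stating confidence that the true parameter lies in the interval — option C.

C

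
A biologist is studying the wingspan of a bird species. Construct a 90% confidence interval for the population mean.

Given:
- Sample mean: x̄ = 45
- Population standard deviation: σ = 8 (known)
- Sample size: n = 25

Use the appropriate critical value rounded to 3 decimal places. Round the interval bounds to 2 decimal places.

The population standard deviation σ is known, so use a z-interval (standard normal critical value).

For 90% confidence, z* = 1.645 (from standard normal table)

Standard error: SE = σ/√n = 8/√25 = 1.600000

Margin of error: E = z* × SE = 1.645 × 1.600000 = 2.6320

Z-interval: x̄ ± E = 45 ± 2.6320 = (42.3680, 47.6320)

Rounded to 2 decimal places:

(42.37, 47.63)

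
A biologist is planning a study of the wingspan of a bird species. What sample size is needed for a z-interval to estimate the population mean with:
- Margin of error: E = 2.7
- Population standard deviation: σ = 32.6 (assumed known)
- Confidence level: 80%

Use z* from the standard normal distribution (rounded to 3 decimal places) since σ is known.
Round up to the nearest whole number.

Using z* since population σ is known (z-interval formula).

For 80% confidence, z* = 1.282 (from standard normal table)

Sample size formula for z-interval: n = (z*σ/E)²

n = (1.282 × 32.6 / 2.7)²
  = (15.478963)²
  = 239.5983

Round up to the nearest whole number: n = 240

240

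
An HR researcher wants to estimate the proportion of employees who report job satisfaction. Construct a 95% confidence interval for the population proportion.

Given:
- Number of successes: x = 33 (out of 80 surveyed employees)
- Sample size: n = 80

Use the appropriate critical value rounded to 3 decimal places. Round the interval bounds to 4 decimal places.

Sample proportion: p̂ = 33/80 = 0.412500

Check conditions for normal approximation:
  np̂ = 33 ≥ 10 ✓
  n(1-p̂) = 47 ≥ 10 ✓

The sample is large enough, so use a z-interval (normal approximation) for the proportion.

For 95% confidence, z* = 1.96 (from standard normal table)

Standard error: SE = √(p̂(1-p̂)/n) = √(0.412500×0.587500/80) = 0.05503905

Margin of error: E = z* × SE = 1.96 × 0.05503905 = 0.107877

Z-interval: p̂ ± E = 0.412500 ± 0.107877 = (0.304623, 0.520377)

Rounded to 4 decimal places:

(0.3046, 0.5204)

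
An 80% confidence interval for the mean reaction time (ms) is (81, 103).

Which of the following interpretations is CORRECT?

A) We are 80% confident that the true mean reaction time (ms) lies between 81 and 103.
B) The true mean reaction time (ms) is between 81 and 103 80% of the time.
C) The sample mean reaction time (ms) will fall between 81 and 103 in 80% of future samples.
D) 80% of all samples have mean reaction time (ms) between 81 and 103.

A confidence interval represents our confidence in the procedure, not a probability statement about the parameter.

Key concept: If we repeated this sampling process many times and computed an 80% CI each time, about 80% of those intervals would contain the true population parameter.

For this specific interval (81, 103):
- Midpoint (point estimate): 92
- Margin of error: 11

The correct interpretation is the one stating confidence that the true parameter lies in the interval — option A.

A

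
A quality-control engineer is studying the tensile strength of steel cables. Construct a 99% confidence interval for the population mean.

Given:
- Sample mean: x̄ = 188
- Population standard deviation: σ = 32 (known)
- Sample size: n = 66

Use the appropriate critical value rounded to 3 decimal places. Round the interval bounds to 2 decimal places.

The population standard deviation σ is known, so use a z-interval (standard normal critical value).

For 99% confidence, z* = 2.576 (from standard normal table)

Standard error: SE = σ/√n = 32/√66 = 3.938928

Margin of error: E = z* × SE = 2.576 × 3.938928 = 10.1467

Z-interval: x̄ ± E = 188 ± 10.1467 = (177.8533, 198.1467)

Rounded to 2 decimal places:

(177.85, 198.15)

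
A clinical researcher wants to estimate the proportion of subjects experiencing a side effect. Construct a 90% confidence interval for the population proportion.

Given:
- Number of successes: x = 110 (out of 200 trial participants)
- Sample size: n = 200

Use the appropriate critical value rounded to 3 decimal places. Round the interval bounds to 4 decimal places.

Sample proportion: p̂ = 110/200 = 0.550000

Check conditions for normal approximation:
  np̂ = 110 ≥ 10 ✓
  n(1-p̂) = 90 ≥ 10 ✓

The sample is large enough, so use a z-interval (normal approximation) for the proportion.

For 90% confidence, z* = 1.645 (from standard normal table)

Standard error: SE = √(p̂(1-p̂)/n) = √(0.550000×0.450000/200) = 0.03517812

Margin of error: E = z* × SE = 1.645 × 0.03517812 = 0.057868

Z-interval: p̂ ± E = 0.550000 ± 0.057868 = (0.492132, 0.607868)

Rounded to 4 decimal places:

(0.4921, 0.6079)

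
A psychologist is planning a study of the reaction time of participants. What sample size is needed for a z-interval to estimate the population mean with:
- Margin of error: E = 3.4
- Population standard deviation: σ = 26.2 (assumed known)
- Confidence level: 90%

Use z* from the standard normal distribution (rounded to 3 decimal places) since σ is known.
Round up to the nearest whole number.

Using z* since population σ is known (z-interval formula).

For 90% confidence, z* = 1.645 (from standard normal table)

Sample size formula for z-interval: n = (z*σ/E)²

n = (1.645 × 26.2 / 3.4)²
  = (12.676176)²
  = 160.6854

Round up to the nearest whole number: n = 161

161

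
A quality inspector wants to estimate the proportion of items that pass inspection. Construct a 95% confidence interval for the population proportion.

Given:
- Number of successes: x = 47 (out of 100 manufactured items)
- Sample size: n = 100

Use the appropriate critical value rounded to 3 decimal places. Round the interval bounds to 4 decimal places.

Sample proportion: p̂ = 47/100 = 0.470000

Check conditions for normal approximation:
  np̂ = 47 ≥ 10 ✓
  n(1-p̂) = 53 ≥ 10 ✓

The sample is large enough, so use a z-interval (normal approximation) for the proportion.

For 95% confidence, z* = 1.96 (from standard normal table)

Standard error: SE = √(p̂(1-p̂)/n) = √(0.470000×0.530000/100) = 0.04990992

Margin of error: E = z* × SE = 1.96 × 0.04990992 = 0.097823

Z-interval: p̂ ± E = 0.470000 ± 0.097823 = (0.372177, 0.567823)

Rounded to 4 decimal places:

(0.3722, 0.5678)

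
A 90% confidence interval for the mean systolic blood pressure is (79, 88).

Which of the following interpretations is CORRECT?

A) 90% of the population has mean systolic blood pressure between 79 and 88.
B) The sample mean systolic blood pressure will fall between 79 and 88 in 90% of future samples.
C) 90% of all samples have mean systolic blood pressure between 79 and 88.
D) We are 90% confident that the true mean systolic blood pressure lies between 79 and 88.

A confidence interval represents our confidence in the procedure, not a probability statement about the parameter.

Key concept: If we repeated this sampling process many times and computed a 90% CI each time, about 90% of those intervals would contain the true population parameter.

For this specific interval (79, 88):
- Midpoint (point estimate): 83.5
- Margin of error: 4.5

The correct interpretation is the one stating confidence that the true parameter lies in the interval — option D.

D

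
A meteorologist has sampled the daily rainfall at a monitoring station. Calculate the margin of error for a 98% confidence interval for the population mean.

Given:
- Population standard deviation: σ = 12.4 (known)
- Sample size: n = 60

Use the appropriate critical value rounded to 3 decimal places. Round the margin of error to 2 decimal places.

The population standard deviation σ is known, so use the z-interval margin of error formula.

For 98% confidence, z* = 2.326 (from standard normal table)

Margin of error formula for z-interval: E = z* × σ/√n

E = 2.326 × 12.4/√60
  = 2.326 × 1.600833
  = 3.7235

Rounded to 2 decimal places:

3.72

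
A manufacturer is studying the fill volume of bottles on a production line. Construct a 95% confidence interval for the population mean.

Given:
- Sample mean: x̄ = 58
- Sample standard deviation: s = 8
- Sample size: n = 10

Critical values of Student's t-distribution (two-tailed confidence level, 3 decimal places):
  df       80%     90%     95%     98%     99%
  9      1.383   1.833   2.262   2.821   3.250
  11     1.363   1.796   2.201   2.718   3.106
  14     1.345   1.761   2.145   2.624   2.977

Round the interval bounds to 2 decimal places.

The population standard deviation σ is unknown (only the sample standard deviation s is given), so use a t-interval with df = n - 1 = 10 - 1 = 9.

For 95% confidence with df = 9, t* = 2.262 (from t-table)

Standard error: SE = s/√n = 8/√10 = 2.529822

Margin of error: E = t* × SE = 2.262 × 2.529822 = 5.7225

T-interval: x̄ ± E = 58 ± 5.7225 = (52.2775, 63.7225)

Rounded to 2 decimal places:

(52.28, 63.72)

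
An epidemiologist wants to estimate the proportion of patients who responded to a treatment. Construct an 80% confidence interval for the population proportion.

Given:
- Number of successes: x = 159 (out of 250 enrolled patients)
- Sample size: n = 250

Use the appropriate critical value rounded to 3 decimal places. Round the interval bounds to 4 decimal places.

Sample proportion: p̂ = 159/250 = 0.636000

Check conditions for normal approximation:
  np̂ = 159 ≥ 10 ✓
  n(1-p̂) = 91 ≥ 10 ✓

The sample is large enough, so use a z-interval (normal approximation) for the proportion.

For 80% confidence, z* = 1.282 (from standard normal table)

Standard error: SE = √(p̂(1-p̂)/n) = √(0.636000×0.364000/250) = 0.03043051

Margin of error: E = z* × SE = 1.282 × 0.03043051 = 0.039012

Z-interval: p̂ ± E = 0.636000 ± 0.039012 = (0.596988, 0.675012)

Rounded to 4 decimal places:

(0.5970, 0.6750)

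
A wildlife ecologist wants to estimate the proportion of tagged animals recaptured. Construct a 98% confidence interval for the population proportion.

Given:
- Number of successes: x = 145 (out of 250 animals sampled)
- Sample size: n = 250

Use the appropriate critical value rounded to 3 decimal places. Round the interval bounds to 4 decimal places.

Sample proportion: p̂ = 145/250 = 0.580000

Check conditions for normal approximation:
  np̂ = 145 ≥ 10 ✓
  n(1-p̂) = 105 ≥ 10 ✓

The sample is large enough, so use a z-interval (normal approximation) for the proportion.

For 98% confidence, z* = 2.326 (from standard normal table)

Standard error: SE = √(p̂(1-p̂)/n) = √(0.580000×0.420000/250) = 0.03121538

Margin of error: E = z* × SE = 2.326 × 0.03121538 = 0.072607

Z-interval: p̂ ± E = 0.580000 ± 0.072607 = (0.507393, 0.652607)

Rounded to 4 decimal places:

(0.5074, 0.6526)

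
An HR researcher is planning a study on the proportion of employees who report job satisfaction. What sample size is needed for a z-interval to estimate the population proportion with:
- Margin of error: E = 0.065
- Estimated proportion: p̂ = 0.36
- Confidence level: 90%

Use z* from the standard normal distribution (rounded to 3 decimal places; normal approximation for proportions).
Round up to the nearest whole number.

Using z* for proportion z-interval (normal approximation).

For 90% confidence, z* = 1.645 (from standard normal table)

Sample size formula for proportion z-interval: n = z*²p̂(1-p̂)/E²

n = 1.645² × 0.36 × 0.64 / 0.065²
  = 2.706025 × 0.2304 / 0.004225
  = 147.5664

Round up to the nearest whole number: n = 148

148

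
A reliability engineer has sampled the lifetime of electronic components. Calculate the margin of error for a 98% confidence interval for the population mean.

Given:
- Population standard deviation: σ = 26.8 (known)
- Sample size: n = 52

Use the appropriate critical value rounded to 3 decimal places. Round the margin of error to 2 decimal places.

The population standard deviation σ is known, so use the z-interval margin of error formula.

For 98% confidence, z* = 2.326 (from standard normal table)

Margin of error formula for z-interval: E = z* × σ/√n

E = 2.326 × 26.8/√52
  = 2.326 × 3.716491
  = 8.6446

Rounded to 2 decimal places:

8.64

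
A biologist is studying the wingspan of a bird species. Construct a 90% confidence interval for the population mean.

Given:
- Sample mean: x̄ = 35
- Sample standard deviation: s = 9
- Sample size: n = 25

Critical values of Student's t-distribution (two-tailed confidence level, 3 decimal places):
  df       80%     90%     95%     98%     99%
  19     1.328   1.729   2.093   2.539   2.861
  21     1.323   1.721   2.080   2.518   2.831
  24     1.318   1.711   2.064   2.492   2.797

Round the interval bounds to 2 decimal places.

The population standard deviation σ is unknown (only the sample standard deviation s is given), so use a t-interval with df = n - 1 = 25 - 1 = 24.

For 90% confidence with df = 24, t* = 1.711 (from t-table)

Standard error: SE = s/√n = 9/√25 = 1.800000

Margin of error: E = t* × SE = 1.711 × 1.800000 = 3.0798

T-interval: x̄ ± E = 35 ± 3.0798 = (31.9202, 38.0798)

Rounded to 2 decimal places:

(31.92, 38.08)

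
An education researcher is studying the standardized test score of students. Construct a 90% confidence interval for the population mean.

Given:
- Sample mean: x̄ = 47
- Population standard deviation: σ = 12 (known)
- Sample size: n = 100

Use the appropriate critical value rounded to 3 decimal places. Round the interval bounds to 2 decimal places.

The population standard deviation σ is known, so use a z-interval (standard normal critical value).

For 90% confidence, z* = 1.645 (from standard normal table)

Standard error: SE = σ/√n = 12/√100 = 1.200000

Margin of error: E = z* × SE = 1.645 × 1.200000 = 1.9740

Z-interval: x̄ ± E = 47 ± 1.9740 = (45.0260, 48.9740)

Rounded to 2 decimal places:

(45.03, 48.97)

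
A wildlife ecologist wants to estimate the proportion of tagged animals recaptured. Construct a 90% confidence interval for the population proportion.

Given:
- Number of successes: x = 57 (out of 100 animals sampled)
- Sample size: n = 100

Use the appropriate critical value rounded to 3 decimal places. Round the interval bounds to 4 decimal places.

Sample proportion: p̂ = 57/100 = 0.570000

Check conditions for normal approximation:
  np̂ = 57 ≥ 10 ✓
  n(1-p̂) = 43 ≥ 10 ✓

The sample is large enough, so use a z-interval (normal approximation) for the proportion.

For 90% confidence, z* = 1.645 (from standard normal table)

Standard error: SE = √(p̂(1-p̂)/n) = √(0.570000×0.430000/100) = 0.04950758

Margin of error: E = z* × SE = 1.645 × 0.04950758 = 0.081440

Z-interval: p̂ ± E = 0.570000 ± 0.081440 = (0.488560, 0.651440)

Rounded to 4 decimal places:

(0.4886, 0.6514)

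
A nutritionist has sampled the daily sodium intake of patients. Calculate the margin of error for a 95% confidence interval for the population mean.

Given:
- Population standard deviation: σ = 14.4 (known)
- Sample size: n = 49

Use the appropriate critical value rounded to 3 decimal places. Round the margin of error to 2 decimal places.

The population standard deviation σ is known, so use the z-interval margin of error formula.

For 95% confidence, z* = 1.96 (from standard normal table)

Margin of error formula for z-interval: E = z* × σ/√n

E = 1.96 × 14.4/√49
  = 1.96 × 2.057143
  = 4.0320

Rounded to 2 decimal places:

4.03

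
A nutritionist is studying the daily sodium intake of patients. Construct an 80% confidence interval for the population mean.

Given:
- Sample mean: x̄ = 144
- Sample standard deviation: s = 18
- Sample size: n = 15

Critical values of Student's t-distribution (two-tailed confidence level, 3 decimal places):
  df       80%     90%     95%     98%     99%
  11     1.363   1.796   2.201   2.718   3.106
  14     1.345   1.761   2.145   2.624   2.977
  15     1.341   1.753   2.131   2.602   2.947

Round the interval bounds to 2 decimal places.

The population standard deviation σ is unknown (only the sample standard deviation s is given), so use a t-interval with df = n - 1 = 15 - 1 = 14.

For 80% confidence with df = 14, t* = 1.345 (from t-table)

Standard error: SE = s/√n = 18/√15 = 4.647580

Margin of error: E = t* × SE = 1.345 × 4.647580 = 6.2510

T-interval: x̄ ± E = 144 ± 6.2510 = (137.7490, 150.2510)

Rounded to 2 decimal places:

(137.75, 150.25)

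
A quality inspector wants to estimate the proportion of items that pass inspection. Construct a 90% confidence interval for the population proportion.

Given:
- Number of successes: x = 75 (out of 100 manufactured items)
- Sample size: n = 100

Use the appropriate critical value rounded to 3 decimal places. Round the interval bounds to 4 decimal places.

Sample proportion: p̂ = 75/100 = 0.750000

Check conditions for normal approximation:
  np̂ = 75 ≥ 10 ✓
  n(1-p̂) = 25 ≥ 10 ✓

The sample is large enough, so use a z-interval (normal approximation) for the proportion.

For 90% confidence, z* = 1.645 (from standard normal table)

Standard error: SE = √(p̂(1-p̂)/n) = √(0.750000×0.250000/100) = 0.04330127

Margin of error: E = z* × SE = 1.645 × 0.04330127 = 0.071231

Z-interval: p̂ ± E = 0.750000 ± 0.071231 = (0.678769, 0.821231)

Rounded to 4 decimal places:

(0.6788, 0.8212)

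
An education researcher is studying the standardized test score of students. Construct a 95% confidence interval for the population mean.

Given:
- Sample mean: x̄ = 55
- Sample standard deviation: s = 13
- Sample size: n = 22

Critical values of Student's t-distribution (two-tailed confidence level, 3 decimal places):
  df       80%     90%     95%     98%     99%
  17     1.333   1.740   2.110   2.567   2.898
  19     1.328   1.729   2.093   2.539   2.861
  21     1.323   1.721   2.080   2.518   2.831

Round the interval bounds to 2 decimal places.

The population standard deviation σ is unknown (only the sample standard deviation s is given), so use a t-interval with df = n - 1 = 22 - 1 = 21.

For 95% confidence with df = 21, t* = 2.080 (from t-table)

Standard error: SE = s/√n = 13/√22 = 2.771609

Margin of error: E = t* × SE = 2.080 × 2.771609 = 5.7649

T-interval: x̄ ± E = 55 ± 5.7649 = (49.2351, 60.7649)

Rounded to 2 decimal places:

(49.24, 60.76)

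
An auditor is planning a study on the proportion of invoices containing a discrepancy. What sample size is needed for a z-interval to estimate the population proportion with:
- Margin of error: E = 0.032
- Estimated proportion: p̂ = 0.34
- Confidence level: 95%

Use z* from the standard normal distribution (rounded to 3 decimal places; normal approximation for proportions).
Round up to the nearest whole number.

Using z* for proportion z-interval (normal approximation).

For 95% confidence, z* = 1.96 (from standard normal table)

Sample size formula for proportion z-interval: n = z*²p̂(1-p̂)/E²

n = 1.96² × 0.34 × 0.66 / 0.032²
  = 3.8416 × 0.2244 / 0.001024
  = 841.8506

Round up to the nearest whole number: n = 842

842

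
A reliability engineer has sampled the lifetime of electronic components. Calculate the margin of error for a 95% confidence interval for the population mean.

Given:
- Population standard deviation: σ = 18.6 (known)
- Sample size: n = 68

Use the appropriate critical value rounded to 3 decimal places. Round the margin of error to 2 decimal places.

The population standard deviation σ is known, so use the z-interval margin of error formula.

For 95% confidence, z* = 1.96 (from standard normal table)

Margin of error formula for z-interval: E = z* × σ/√n

E = 1.96 × 18.6/√68
  = 1.96 × 2.255581
  = 4.4209

Rounded to 2 decimal places:

4.42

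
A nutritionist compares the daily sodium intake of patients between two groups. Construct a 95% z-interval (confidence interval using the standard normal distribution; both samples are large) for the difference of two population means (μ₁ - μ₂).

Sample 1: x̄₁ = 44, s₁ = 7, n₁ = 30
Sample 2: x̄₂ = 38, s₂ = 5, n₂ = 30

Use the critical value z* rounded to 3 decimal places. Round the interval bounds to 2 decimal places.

Both samples are large (n₁ = 30 ≥ 30, n₂ = 30 ≥ 30), so a z-interval for the difference of means applies.

Point estimate: x̄₁ - x̄₂ = 44 - 38 = 6

Standard error: SE = √(s₁²/n₁ + s₂²/n₂)
= √(7²/30 + 5²/30)
= √(1.633333 + 0.833333)
= 1.570563

For 95% confidence, z* = 1.96 (from standard normal table)
Margin of error: E = z* × SE = 1.96 × 1.570563 = 3.0783

Z-interval: (x̄₁ - x̄₂) ± E = 6 ± 3.0783 = (2.9217, 9.0783)

Rounded to 2 decimal places:

(2.92, 9.08)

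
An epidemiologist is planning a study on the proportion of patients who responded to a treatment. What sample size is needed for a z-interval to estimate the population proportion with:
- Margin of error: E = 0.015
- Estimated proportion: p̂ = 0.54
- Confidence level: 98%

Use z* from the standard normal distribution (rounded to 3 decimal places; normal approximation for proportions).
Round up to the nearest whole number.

Using z* for proportion z-interval (normal approximation).

For 98% confidence, z* = 2.326 (from standard normal table)

Sample size formula for proportion z-interval: n = z*²p̂(1-p̂)/E²

n = 2.326² × 0.54 × 0.46 / 0.015²
  = 5.410276 × 0.2484 / 0.000225
  = 5972.9447

Round up to the nearest whole number: n = 5973

5973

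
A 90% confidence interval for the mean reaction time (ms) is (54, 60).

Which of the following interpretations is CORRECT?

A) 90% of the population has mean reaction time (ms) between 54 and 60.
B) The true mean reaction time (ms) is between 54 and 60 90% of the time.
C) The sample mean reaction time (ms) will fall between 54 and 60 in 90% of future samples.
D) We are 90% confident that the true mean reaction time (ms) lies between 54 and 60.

A confidence interval represents our confidence in the procedure, not a probability statement about the parameter.

Key concept: If we repeated this sampling process many times and computed a 90% CI each time, about 90% of those intervals would contain the true population parameter.

For this specific interval (54, 60):
- Midpoint (point estimate): 57
- Margin of error: 3

The correct interpretation is the one stating confidence that the true parameter lies in the interval — option D.

D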